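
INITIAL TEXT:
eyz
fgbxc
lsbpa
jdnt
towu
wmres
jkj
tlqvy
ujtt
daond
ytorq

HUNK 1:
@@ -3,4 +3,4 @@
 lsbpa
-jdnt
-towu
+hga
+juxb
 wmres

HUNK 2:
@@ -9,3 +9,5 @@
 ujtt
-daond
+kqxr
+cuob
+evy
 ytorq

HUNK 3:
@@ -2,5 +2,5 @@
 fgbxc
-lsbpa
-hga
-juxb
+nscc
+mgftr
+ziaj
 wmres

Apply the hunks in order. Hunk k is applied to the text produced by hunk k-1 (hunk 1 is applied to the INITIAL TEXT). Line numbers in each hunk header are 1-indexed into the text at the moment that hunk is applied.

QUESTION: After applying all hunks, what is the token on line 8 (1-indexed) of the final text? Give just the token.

Answer: tlqvy

Derivation:
Hunk 1: at line 3 remove [jdnt,towu] add [hga,juxb] -> 11 lines: eyz fgbxc lsbpa hga juxb wmres jkj tlqvy ujtt daond ytorq
Hunk 2: at line 9 remove [daond] add [kqxr,cuob,evy] -> 13 lines: eyz fgbxc lsbpa hga juxb wmres jkj tlqvy ujtt kqxr cuob evy ytorq
Hunk 3: at line 2 remove [lsbpa,hga,juxb] add [nscc,mgftr,ziaj] -> 13 lines: eyz fgbxc nscc mgftr ziaj wmres jkj tlqvy ujtt kqxr cuob evy ytorq
Final line 8: tlqvy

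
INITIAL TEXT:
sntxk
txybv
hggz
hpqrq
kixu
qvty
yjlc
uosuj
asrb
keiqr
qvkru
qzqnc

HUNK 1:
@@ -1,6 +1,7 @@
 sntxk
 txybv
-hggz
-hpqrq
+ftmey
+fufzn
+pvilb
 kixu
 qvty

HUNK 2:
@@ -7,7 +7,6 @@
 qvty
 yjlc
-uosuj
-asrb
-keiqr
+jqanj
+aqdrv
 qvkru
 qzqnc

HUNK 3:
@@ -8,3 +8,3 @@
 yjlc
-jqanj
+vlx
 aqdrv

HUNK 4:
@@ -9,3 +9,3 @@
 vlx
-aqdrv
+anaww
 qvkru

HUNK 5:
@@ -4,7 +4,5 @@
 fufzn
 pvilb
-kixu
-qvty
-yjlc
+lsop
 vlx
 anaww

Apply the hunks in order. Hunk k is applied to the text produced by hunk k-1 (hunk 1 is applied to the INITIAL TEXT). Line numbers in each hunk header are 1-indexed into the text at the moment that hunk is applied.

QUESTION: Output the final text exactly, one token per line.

Hunk 1: at line 1 remove [hggz,hpqrq] add [ftmey,fufzn,pvilb] -> 13 lines: sntxk txybv ftmey fufzn pvilb kixu qvty yjlc uosuj asrb keiqr qvkru qzqnc
Hunk 2: at line 7 remove [uosuj,asrb,keiqr] add [jqanj,aqdrv] -> 12 lines: sntxk txybv ftmey fufzn pvilb kixu qvty yjlc jqanj aqdrv qvkru qzqnc
Hunk 3: at line 8 remove [jqanj] add [vlx] -> 12 lines: sntxk txybv ftmey fufzn pvilb kixu qvty yjlc vlx aqdrv qvkru qzqnc
Hunk 4: at line 9 remove [aqdrv] add [anaww] -> 12 lines: sntxk txybv ftmey fufzn pvilb kixu qvty yjlc vlx anaww qvkru qzqnc
Hunk 5: at line 4 remove [kixu,qvty,yjlc] add [lsop] -> 10 lines: sntxk txybv ftmey fufzn pvilb lsop vlx anaww qvkru qzqnc

Answer: sntxk
txybv
ftmey
fufzn
pvilb
lsop
vlx
anaww
qvkru
qzqnc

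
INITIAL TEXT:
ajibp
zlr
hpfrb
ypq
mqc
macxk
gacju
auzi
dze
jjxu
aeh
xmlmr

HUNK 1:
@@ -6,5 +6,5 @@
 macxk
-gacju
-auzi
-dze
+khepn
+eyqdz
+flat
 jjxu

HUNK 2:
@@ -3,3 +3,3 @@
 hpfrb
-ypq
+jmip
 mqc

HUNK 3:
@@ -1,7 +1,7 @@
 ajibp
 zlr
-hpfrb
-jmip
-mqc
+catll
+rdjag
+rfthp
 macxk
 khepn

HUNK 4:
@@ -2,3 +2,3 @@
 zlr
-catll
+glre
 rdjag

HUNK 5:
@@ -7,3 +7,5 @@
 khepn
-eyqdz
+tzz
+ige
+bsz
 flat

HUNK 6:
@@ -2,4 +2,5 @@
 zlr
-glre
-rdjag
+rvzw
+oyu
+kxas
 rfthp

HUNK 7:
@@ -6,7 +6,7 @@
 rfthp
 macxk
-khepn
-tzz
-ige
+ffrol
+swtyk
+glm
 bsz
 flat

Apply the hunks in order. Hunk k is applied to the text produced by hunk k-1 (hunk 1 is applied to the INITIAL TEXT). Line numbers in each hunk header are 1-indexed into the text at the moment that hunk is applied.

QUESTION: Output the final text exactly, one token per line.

Answer: ajibp
zlr
rvzw
oyu
kxas
rfthp
macxk
ffrol
swtyk
glm
bsz
flat
jjxu
aeh
xmlmr

Derivation:
Hunk 1: at line 6 remove [gacju,auzi,dze] add [khepn,eyqdz,flat] -> 12 lines: ajibp zlr hpfrb ypq mqc macxk khepn eyqdz flat jjxu aeh xmlmr
Hunk 2: at line 3 remove [ypq] add [jmip] -> 12 lines: ajibp zlr hpfrb jmip mqc macxk khepn eyqdz flat jjxu aeh xmlmr
Hunk 3: at line 1 remove [hpfrb,jmip,mqc] add [catll,rdjag,rfthp] -> 12 lines: ajibp zlr catll rdjag rfthp macxk khepn eyqdz flat jjxu aeh xmlmr
Hunk 4: at line 2 remove [catll] add [glre] -> 12 lines: ajibp zlr glre rdjag rfthp macxk khepn eyqdz flat jjxu aeh xmlmr
Hunk 5: at line 7 remove [eyqdz] add [tzz,ige,bsz] -> 14 lines: ajibp zlr glre rdjag rfthp macxk khepn tzz ige bsz flat jjxu aeh xmlmr
Hunk 6: at line 2 remove [glre,rdjag] add [rvzw,oyu,kxas] -> 15 lines: ajibp zlr rvzw oyu kxas rfthp macxk khepn tzz ige bsz flat jjxu aeh xmlmr
Hunk 7: at line 6 remove [khepn,tzz,ige] add [ffrol,swtyk,glm] -> 15 lines: ajibp zlr rvzw oyu kxas rfthp macxk ffrol swtyk glm bsz flat jjxu aeh xmlmr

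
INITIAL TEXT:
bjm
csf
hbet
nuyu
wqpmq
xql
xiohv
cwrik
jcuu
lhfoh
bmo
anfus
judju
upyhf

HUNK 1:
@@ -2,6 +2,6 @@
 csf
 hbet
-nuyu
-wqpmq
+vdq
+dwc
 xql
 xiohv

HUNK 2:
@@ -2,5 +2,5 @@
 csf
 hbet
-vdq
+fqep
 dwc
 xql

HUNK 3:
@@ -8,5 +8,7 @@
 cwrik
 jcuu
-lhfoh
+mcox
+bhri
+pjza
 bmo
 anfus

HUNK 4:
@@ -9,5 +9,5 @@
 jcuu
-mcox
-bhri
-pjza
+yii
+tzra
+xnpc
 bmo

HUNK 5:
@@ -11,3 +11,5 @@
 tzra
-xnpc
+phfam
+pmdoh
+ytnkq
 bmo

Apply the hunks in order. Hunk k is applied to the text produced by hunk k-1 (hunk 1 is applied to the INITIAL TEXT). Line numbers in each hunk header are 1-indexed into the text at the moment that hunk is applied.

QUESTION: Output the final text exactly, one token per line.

Hunk 1: at line 2 remove [nuyu,wqpmq] add [vdq,dwc] -> 14 lines: bjm csf hbet vdq dwc xql xiohv cwrik jcuu lhfoh bmo anfus judju upyhf
Hunk 2: at line 2 remove [vdq] add [fqep] -> 14 lines: bjm csf hbet fqep dwc xql xiohv cwrik jcuu lhfoh bmo anfus judju upyhf
Hunk 3: at line 8 remove [lhfoh] add [mcox,bhri,pjza] -> 16 lines: bjm csf hbet fqep dwc xql xiohv cwrik jcuu mcox bhri pjza bmo anfus judju upyhf
Hunk 4: at line 9 remove [mcox,bhri,pjza] add [yii,tzra,xnpc] -> 16 lines: bjm csf hbet fqep dwc xql xiohv cwrik jcuu yii tzra xnpc bmo anfus judju upyhf
Hunk 5: at line 11 remove [xnpc] add [phfam,pmdoh,ytnkq] -> 18 lines: bjm csf hbet fqep dwc xql xiohv cwrik jcuu yii tzra phfam pmdoh ytnkq bmo anfus judju upyhf

Answer: bjm
csf
hbet
fqep
dwc
xql
xiohv
cwrik
jcuu
yii
tzra
phfam
pmdoh
ytnkq
bmo
anfus
judju
upyhf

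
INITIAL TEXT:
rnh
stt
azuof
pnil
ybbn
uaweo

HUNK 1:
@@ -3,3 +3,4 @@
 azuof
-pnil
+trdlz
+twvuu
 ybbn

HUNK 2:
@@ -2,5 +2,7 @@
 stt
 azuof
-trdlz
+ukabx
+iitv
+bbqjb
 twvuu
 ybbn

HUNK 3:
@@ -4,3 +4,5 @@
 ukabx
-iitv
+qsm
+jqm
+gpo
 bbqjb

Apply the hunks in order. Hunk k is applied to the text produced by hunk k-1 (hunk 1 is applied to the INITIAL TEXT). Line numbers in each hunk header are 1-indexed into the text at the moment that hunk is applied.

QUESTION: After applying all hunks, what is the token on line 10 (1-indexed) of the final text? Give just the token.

Answer: ybbn

Derivation:
Hunk 1: at line 3 remove [pnil] add [trdlz,twvuu] -> 7 lines: rnh stt azuof trdlz twvuu ybbn uaweo
Hunk 2: at line 2 remove [trdlz] add [ukabx,iitv,bbqjb] -> 9 lines: rnh stt azuof ukabx iitv bbqjb twvuu ybbn uaweo
Hunk 3: at line 4 remove [iitv] add [qsm,jqm,gpo] -> 11 lines: rnh stt azuof ukabx qsm jqm gpo bbqjb twvuu ybbn uaweo
Final line 10: ybbn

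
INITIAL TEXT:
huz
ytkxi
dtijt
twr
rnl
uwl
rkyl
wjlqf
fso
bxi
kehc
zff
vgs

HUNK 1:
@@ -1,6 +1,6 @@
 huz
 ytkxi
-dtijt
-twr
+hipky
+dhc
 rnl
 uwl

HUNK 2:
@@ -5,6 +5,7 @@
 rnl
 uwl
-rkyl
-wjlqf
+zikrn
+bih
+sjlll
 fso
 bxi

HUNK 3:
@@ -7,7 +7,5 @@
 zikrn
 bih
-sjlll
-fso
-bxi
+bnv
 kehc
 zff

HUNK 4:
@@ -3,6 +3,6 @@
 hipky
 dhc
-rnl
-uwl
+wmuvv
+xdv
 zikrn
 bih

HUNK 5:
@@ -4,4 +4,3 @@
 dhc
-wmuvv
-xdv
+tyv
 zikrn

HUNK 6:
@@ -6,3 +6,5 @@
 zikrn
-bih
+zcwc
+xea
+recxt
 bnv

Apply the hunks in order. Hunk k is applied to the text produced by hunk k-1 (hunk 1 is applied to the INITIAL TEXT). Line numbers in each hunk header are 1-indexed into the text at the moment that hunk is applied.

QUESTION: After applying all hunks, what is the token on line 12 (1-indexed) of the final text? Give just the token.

Answer: zff

Derivation:
Hunk 1: at line 1 remove [dtijt,twr] add [hipky,dhc] -> 13 lines: huz ytkxi hipky dhc rnl uwl rkyl wjlqf fso bxi kehc zff vgs
Hunk 2: at line 5 remove [rkyl,wjlqf] add [zikrn,bih,sjlll] -> 14 lines: huz ytkxi hipky dhc rnl uwl zikrn bih sjlll fso bxi kehc zff vgs
Hunk 3: at line 7 remove [sjlll,fso,bxi] add [bnv] -> 12 lines: huz ytkxi hipky dhc rnl uwl zikrn bih bnv kehc zff vgs
Hunk 4: at line 3 remove [rnl,uwl] add [wmuvv,xdv] -> 12 lines: huz ytkxi hipky dhc wmuvv xdv zikrn bih bnv kehc zff vgs
Hunk 5: at line 4 remove [wmuvv,xdv] add [tyv] -> 11 lines: huz ytkxi hipky dhc tyv zikrn bih bnv kehc zff vgs
Hunk 6: at line 6 remove [bih] add [zcwc,xea,recxt] -> 13 lines: huz ytkxi hipky dhc tyv zikrn zcwc xea recxt bnv kehc zff vgs
Final line 12: zff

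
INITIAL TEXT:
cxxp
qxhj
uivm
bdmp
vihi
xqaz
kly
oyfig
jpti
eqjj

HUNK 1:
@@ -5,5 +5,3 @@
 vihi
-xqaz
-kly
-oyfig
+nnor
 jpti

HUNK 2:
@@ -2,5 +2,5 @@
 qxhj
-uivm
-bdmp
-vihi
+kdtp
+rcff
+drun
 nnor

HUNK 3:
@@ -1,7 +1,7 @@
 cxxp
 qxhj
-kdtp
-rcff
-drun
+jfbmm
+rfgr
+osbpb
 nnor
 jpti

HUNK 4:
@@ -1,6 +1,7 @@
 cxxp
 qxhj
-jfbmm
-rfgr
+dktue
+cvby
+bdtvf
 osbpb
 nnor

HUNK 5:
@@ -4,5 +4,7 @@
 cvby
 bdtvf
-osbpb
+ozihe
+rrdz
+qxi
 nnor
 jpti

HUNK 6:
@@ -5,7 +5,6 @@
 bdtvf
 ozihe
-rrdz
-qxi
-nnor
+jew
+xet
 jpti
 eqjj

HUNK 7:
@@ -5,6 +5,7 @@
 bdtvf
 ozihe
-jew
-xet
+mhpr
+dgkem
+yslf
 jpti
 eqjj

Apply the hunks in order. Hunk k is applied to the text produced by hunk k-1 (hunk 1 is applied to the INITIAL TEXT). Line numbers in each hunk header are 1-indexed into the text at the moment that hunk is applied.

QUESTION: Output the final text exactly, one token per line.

Answer: cxxp
qxhj
dktue
cvby
bdtvf
ozihe
mhpr
dgkem
yslf
jpti
eqjj

Derivation:
Hunk 1: at line 5 remove [xqaz,kly,oyfig] add [nnor] -> 8 lines: cxxp qxhj uivm bdmp vihi nnor jpti eqjj
Hunk 2: at line 2 remove [uivm,bdmp,vihi] add [kdtp,rcff,drun] -> 8 lines: cxxp qxhj kdtp rcff drun nnor jpti eqjj
Hunk 3: at line 1 remove [kdtp,rcff,drun] add [jfbmm,rfgr,osbpb] -> 8 lines: cxxp qxhj jfbmm rfgr osbpb nnor jpti eqjj
Hunk 4: at line 1 remove [jfbmm,rfgr] add [dktue,cvby,bdtvf] -> 9 lines: cxxp qxhj dktue cvby bdtvf osbpb nnor jpti eqjj
Hunk 5: at line 4 remove [osbpb] add [ozihe,rrdz,qxi] -> 11 lines: cxxp qxhj dktue cvby bdtvf ozihe rrdz qxi nnor jpti eqjj
Hunk 6: at line 5 remove [rrdz,qxi,nnor] add [jew,xet] -> 10 lines: cxxp qxhj dktue cvby bdtvf ozihe jew xet jpti eqjj
Hunk 7: at line 5 remove [jew,xet] add [mhpr,dgkem,yslf] -> 11 lines: cxxp qxhj dktue cvby bdtvf ozihe mhpr dgkem yslf jpti eqjj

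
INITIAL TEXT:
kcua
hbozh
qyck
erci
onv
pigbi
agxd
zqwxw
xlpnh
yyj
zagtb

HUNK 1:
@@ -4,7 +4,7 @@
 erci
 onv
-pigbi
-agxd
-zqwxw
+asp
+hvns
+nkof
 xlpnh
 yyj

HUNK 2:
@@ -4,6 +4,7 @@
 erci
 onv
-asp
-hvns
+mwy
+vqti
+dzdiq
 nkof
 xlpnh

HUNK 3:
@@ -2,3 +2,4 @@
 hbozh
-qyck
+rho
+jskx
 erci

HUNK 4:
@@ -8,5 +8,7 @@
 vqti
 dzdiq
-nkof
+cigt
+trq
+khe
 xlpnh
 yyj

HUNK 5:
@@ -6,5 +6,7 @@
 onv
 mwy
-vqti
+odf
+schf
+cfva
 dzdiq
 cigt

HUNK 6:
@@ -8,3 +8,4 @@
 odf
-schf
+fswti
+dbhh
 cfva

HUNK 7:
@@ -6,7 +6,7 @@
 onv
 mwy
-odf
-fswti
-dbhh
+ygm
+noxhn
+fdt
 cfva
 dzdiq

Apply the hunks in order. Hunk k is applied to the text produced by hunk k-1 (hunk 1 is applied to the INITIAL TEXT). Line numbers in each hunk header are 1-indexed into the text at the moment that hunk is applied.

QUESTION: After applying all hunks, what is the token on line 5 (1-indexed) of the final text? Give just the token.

Hunk 1: at line 4 remove [pigbi,agxd,zqwxw] add [asp,hvns,nkof] -> 11 lines: kcua hbozh qyck erci onv asp hvns nkof xlpnh yyj zagtb
Hunk 2: at line 4 remove [asp,hvns] add [mwy,vqti,dzdiq] -> 12 lines: kcua hbozh qyck erci onv mwy vqti dzdiq nkof xlpnh yyj zagtb
Hunk 3: at line 2 remove [qyck] add [rho,jskx] -> 13 lines: kcua hbozh rho jskx erci onv mwy vqti dzdiq nkof xlpnh yyj zagtb
Hunk 4: at line 8 remove [nkof] add [cigt,trq,khe] -> 15 lines: kcua hbozh rho jskx erci onv mwy vqti dzdiq cigt trq khe xlpnh yyj zagtb
Hunk 5: at line 6 remove [vqti] add [odf,schf,cfva] -> 17 lines: kcua hbozh rho jskx erci onv mwy odf schf cfva dzdiq cigt trq khe xlpnh yyj zagtb
Hunk 6: at line 8 remove [schf] add [fswti,dbhh] -> 18 lines: kcua hbozh rho jskx erci onv mwy odf fswti dbhh cfva dzdiq cigt trq khe xlpnh yyj zagtb
Hunk 7: at line 6 remove [odf,fswti,dbhh] add [ygm,noxhn,fdt] -> 18 lines: kcua hbozh rho jskx erci onv mwy ygm noxhn fdt cfva dzdiq cigt trq khe xlpnh yyj zagtb
Final line 5: erci

Answer: erci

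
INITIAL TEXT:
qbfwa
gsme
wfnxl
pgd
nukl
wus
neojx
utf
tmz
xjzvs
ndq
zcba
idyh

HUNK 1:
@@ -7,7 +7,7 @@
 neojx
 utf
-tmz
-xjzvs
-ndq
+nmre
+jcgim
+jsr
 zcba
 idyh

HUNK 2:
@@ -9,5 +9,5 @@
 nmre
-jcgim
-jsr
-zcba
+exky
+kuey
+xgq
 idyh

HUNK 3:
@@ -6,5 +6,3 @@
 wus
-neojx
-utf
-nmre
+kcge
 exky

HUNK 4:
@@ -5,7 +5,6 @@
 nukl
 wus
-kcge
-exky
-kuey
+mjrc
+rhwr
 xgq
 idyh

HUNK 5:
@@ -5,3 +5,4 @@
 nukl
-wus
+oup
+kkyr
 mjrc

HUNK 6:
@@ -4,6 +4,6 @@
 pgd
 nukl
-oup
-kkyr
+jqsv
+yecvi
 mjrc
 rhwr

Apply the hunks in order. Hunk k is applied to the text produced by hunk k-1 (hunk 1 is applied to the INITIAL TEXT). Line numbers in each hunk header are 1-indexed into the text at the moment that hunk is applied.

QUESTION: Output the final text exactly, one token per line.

Hunk 1: at line 7 remove [tmz,xjzvs,ndq] add [nmre,jcgim,jsr] -> 13 lines: qbfwa gsme wfnxl pgd nukl wus neojx utf nmre jcgim jsr zcba idyh
Hunk 2: at line 9 remove [jcgim,jsr,zcba] add [exky,kuey,xgq] -> 13 lines: qbfwa gsme wfnxl pgd nukl wus neojx utf nmre exky kuey xgq idyh
Hunk 3: at line 6 remove [neojx,utf,nmre] add [kcge] -> 11 lines: qbfwa gsme wfnxl pgd nukl wus kcge exky kuey xgq idyh
Hunk 4: at line 5 remove [kcge,exky,kuey] add [mjrc,rhwr] -> 10 lines: qbfwa gsme wfnxl pgd nukl wus mjrc rhwr xgq idyh
Hunk 5: at line 5 remove [wus] add [oup,kkyr] -> 11 lines: qbfwa gsme wfnxl pgd nukl oup kkyr mjrc rhwr xgq idyh
Hunk 6: at line 4 remove [oup,kkyr] add [jqsv,yecvi] -> 11 lines: qbfwa gsme wfnxl pgd nukl jqsv yecvi mjrc rhwr xgq idyh

Answer: qbfwa
gsme
wfnxl
pgd
nukl
jqsv
yecvi
mjrc
rhwr
xgq
idyh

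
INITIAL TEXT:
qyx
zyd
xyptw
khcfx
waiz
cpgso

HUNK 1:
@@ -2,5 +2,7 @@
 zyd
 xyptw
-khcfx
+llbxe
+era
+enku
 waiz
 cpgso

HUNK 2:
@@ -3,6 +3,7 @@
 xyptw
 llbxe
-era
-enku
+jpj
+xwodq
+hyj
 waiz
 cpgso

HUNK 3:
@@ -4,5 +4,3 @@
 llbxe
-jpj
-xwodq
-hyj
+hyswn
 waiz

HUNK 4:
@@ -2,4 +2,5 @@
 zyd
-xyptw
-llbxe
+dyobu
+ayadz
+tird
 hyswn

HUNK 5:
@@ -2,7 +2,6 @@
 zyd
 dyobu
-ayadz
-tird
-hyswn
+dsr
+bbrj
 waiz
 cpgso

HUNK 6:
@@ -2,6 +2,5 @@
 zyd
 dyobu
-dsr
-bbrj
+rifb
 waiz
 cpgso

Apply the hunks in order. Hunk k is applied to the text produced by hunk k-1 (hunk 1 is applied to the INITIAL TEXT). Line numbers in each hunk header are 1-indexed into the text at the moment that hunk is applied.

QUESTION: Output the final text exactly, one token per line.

Answer: qyx
zyd
dyobu
rifb
waiz
cpgso

Derivation:
Hunk 1: at line 2 remove [khcfx] add [llbxe,era,enku] -> 8 lines: qyx zyd xyptw llbxe era enku waiz cpgso
Hunk 2: at line 3 remove [era,enku] add [jpj,xwodq,hyj] -> 9 lines: qyx zyd xyptw llbxe jpj xwodq hyj waiz cpgso
Hunk 3: at line 4 remove [jpj,xwodq,hyj] add [hyswn] -> 7 lines: qyx zyd xyptw llbxe hyswn waiz cpgso
Hunk 4: at line 2 remove [xyptw,llbxe] add [dyobu,ayadz,tird] -> 8 lines: qyx zyd dyobu ayadz tird hyswn waiz cpgso
Hunk 5: at line 2 remove [ayadz,tird,hyswn] add [dsr,bbrj] -> 7 lines: qyx zyd dyobu dsr bbrj waiz cpgso
Hunk 6: at line 2 remove [dsr,bbrj] add [rifb] -> 6 lines: qyx zyd dyobu rifb waiz cpgso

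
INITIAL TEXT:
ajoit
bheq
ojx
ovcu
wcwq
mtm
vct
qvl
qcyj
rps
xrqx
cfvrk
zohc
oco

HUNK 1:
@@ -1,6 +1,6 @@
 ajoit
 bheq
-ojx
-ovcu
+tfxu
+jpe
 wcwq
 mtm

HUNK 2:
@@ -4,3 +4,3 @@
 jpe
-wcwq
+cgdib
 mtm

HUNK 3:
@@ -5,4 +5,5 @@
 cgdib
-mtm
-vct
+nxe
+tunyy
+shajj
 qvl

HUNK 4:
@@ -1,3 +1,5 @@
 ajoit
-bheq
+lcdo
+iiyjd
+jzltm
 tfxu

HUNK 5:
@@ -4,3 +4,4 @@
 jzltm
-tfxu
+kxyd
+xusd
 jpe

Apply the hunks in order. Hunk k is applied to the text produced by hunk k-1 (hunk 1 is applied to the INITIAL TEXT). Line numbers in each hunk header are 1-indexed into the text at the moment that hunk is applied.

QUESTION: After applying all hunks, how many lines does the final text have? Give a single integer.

Hunk 1: at line 1 remove [ojx,ovcu] add [tfxu,jpe] -> 14 lines: ajoit bheq tfxu jpe wcwq mtm vct qvl qcyj rps xrqx cfvrk zohc oco
Hunk 2: at line 4 remove [wcwq] add [cgdib] -> 14 lines: ajoit bheq tfxu jpe cgdib mtm vct qvl qcyj rps xrqx cfvrk zohc oco
Hunk 3: at line 5 remove [mtm,vct] add [nxe,tunyy,shajj] -> 15 lines: ajoit bheq tfxu jpe cgdib nxe tunyy shajj qvl qcyj rps xrqx cfvrk zohc oco
Hunk 4: at line 1 remove [bheq] add [lcdo,iiyjd,jzltm] -> 17 lines: ajoit lcdo iiyjd jzltm tfxu jpe cgdib nxe tunyy shajj qvl qcyj rps xrqx cfvrk zohc oco
Hunk 5: at line 4 remove [tfxu] add [kxyd,xusd] -> 18 lines: ajoit lcdo iiyjd jzltm kxyd xusd jpe cgdib nxe tunyy shajj qvl qcyj rps xrqx cfvrk zohc oco
Final line count: 18

Answer: 18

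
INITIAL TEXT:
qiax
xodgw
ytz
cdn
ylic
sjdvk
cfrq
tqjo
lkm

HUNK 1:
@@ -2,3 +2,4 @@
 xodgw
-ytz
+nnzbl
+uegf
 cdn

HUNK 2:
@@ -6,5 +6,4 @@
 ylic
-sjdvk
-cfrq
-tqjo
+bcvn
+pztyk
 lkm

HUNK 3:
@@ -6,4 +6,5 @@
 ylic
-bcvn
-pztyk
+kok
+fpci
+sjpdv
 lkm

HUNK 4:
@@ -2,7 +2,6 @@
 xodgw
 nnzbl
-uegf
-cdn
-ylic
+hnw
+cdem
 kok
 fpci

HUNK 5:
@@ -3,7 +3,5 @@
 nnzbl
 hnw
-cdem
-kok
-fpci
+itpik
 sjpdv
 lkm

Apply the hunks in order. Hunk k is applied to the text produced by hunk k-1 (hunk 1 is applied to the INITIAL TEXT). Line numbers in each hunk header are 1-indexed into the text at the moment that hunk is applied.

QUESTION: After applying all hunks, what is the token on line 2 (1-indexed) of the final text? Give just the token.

Hunk 1: at line 2 remove [ytz] add [nnzbl,uegf] -> 10 lines: qiax xodgw nnzbl uegf cdn ylic sjdvk cfrq tqjo lkm
Hunk 2: at line 6 remove [sjdvk,cfrq,tqjo] add [bcvn,pztyk] -> 9 lines: qiax xodgw nnzbl uegf cdn ylic bcvn pztyk lkm
Hunk 3: at line 6 remove [bcvn,pztyk] add [kok,fpci,sjpdv] -> 10 lines: qiax xodgw nnzbl uegf cdn ylic kok fpci sjpdv lkm
Hunk 4: at line 2 remove [uegf,cdn,ylic] add [hnw,cdem] -> 9 lines: qiax xodgw nnzbl hnw cdem kok fpci sjpdv lkm
Hunk 5: at line 3 remove [cdem,kok,fpci] add [itpik] -> 7 lines: qiax xodgw nnzbl hnw itpik sjpdv lkm
Final line 2: xodgw

Answer: xodgw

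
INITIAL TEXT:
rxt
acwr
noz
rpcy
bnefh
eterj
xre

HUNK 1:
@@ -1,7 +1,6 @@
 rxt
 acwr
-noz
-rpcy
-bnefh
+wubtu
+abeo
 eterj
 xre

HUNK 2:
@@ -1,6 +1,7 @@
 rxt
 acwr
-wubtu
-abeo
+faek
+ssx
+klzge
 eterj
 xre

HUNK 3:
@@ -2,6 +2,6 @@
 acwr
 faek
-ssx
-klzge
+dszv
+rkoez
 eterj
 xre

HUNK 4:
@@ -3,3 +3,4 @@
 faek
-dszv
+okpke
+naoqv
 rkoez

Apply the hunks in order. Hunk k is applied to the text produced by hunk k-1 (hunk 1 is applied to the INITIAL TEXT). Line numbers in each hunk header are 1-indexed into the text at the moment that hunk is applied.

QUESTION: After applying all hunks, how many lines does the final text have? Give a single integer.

Answer: 8

Derivation:
Hunk 1: at line 1 remove [noz,rpcy,bnefh] add [wubtu,abeo] -> 6 lines: rxt acwr wubtu abeo eterj xre
Hunk 2: at line 1 remove [wubtu,abeo] add [faek,ssx,klzge] -> 7 lines: rxt acwr faek ssx klzge eterj xre
Hunk 3: at line 2 remove [ssx,klzge] add [dszv,rkoez] -> 7 lines: rxt acwr faek dszv rkoez eterj xre
Hunk 4: at line 3 remove [dszv] add [okpke,naoqv] -> 8 lines: rxt acwr faek okpke naoqv rkoez eterj xre
Final line count: 8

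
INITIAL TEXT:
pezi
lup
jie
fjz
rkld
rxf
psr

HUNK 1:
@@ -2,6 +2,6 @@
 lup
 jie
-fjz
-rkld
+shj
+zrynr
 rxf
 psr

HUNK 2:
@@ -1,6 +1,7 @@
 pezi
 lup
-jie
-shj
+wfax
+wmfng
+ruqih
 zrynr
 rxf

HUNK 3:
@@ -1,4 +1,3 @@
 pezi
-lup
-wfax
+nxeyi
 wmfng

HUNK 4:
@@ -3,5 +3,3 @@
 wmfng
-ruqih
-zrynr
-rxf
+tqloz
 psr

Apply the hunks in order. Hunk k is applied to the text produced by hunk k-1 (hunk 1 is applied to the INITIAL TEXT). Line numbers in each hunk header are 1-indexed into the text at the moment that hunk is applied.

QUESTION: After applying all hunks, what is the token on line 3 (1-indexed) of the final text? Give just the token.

Hunk 1: at line 2 remove [fjz,rkld] add [shj,zrynr] -> 7 lines: pezi lup jie shj zrynr rxf psr
Hunk 2: at line 1 remove [jie,shj] add [wfax,wmfng,ruqih] -> 8 lines: pezi lup wfax wmfng ruqih zrynr rxf psr
Hunk 3: at line 1 remove [lup,wfax] add [nxeyi] -> 7 lines: pezi nxeyi wmfng ruqih zrynr rxf psr
Hunk 4: at line 3 remove [ruqih,zrynr,rxf] add [tqloz] -> 5 lines: pezi nxeyi wmfng tqloz psr
Final line 3: wmfng

Answer: wmfng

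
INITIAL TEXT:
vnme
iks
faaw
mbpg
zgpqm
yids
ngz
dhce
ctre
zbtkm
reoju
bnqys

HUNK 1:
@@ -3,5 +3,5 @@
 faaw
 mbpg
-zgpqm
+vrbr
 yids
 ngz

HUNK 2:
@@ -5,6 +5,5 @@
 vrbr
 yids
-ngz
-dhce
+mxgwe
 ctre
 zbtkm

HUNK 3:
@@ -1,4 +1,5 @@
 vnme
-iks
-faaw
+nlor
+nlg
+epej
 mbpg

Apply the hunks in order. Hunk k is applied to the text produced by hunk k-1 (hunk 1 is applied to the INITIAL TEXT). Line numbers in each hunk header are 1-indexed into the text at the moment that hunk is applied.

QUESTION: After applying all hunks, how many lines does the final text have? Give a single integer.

Hunk 1: at line 3 remove [zgpqm] add [vrbr] -> 12 lines: vnme iks faaw mbpg vrbr yids ngz dhce ctre zbtkm reoju bnqys
Hunk 2: at line 5 remove [ngz,dhce] add [mxgwe] -> 11 lines: vnme iks faaw mbpg vrbr yids mxgwe ctre zbtkm reoju bnqys
Hunk 3: at line 1 remove [iks,faaw] add [nlor,nlg,epej] -> 12 lines: vnme nlor nlg epej mbpg vrbr yids mxgwe ctre zbtkm reoju bnqys
Final line count: 12

Answer: 12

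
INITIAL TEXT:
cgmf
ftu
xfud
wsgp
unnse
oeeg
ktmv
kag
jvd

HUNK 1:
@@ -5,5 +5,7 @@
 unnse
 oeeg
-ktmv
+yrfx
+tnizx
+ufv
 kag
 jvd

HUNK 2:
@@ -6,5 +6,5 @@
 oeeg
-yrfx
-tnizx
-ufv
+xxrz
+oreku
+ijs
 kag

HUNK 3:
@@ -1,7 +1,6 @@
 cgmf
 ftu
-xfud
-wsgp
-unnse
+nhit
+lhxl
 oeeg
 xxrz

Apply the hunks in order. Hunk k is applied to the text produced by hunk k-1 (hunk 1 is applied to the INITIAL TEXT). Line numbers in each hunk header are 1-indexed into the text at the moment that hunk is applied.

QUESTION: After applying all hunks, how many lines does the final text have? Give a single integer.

Answer: 10

Derivation:
Hunk 1: at line 5 remove [ktmv] add [yrfx,tnizx,ufv] -> 11 lines: cgmf ftu xfud wsgp unnse oeeg yrfx tnizx ufv kag jvd
Hunk 2: at line 6 remove [yrfx,tnizx,ufv] add [xxrz,oreku,ijs] -> 11 lines: cgmf ftu xfud wsgp unnse oeeg xxrz oreku ijs kag jvd
Hunk 3: at line 1 remove [xfud,wsgp,unnse] add [nhit,lhxl] -> 10 lines: cgmf ftu nhit lhxl oeeg xxrz oreku ijs kag jvd
Final line count: 10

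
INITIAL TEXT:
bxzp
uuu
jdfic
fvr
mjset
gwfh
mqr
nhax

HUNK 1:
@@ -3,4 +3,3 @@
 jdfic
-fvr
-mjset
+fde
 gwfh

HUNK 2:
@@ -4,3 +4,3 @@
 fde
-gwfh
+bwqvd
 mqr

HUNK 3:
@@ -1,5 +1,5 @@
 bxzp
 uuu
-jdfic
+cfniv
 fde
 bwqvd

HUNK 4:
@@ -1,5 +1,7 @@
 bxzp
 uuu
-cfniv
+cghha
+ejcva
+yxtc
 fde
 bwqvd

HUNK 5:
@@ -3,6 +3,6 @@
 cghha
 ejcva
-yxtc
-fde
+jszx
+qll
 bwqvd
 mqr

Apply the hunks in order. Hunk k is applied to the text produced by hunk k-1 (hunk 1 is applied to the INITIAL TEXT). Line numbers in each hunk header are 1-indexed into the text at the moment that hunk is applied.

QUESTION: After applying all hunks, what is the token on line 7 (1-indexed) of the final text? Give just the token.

Hunk 1: at line 3 remove [fvr,mjset] add [fde] -> 7 lines: bxzp uuu jdfic fde gwfh mqr nhax
Hunk 2: at line 4 remove [gwfh] add [bwqvd] -> 7 lines: bxzp uuu jdfic fde bwqvd mqr nhax
Hunk 3: at line 1 remove [jdfic] add [cfniv] -> 7 lines: bxzp uuu cfniv fde bwqvd mqr nhax
Hunk 4: at line 1 remove [cfniv] add [cghha,ejcva,yxtc] -> 9 lines: bxzp uuu cghha ejcva yxtc fde bwqvd mqr nhax
Hunk 5: at line 3 remove [yxtc,fde] add [jszx,qll] -> 9 lines: bxzp uuu cghha ejcva jszx qll bwqvd mqr nhax
Final line 7: bwqvd

Answer: bwqvd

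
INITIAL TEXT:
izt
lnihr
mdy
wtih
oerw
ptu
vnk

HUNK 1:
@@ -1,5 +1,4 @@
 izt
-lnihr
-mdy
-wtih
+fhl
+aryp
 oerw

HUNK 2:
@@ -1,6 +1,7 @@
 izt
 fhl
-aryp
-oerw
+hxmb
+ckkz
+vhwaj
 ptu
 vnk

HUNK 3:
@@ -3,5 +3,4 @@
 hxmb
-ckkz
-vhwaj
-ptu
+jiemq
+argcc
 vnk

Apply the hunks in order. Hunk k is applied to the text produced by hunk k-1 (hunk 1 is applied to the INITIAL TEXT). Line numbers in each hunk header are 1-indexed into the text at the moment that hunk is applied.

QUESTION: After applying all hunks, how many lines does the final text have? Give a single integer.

Hunk 1: at line 1 remove [lnihr,mdy,wtih] add [fhl,aryp] -> 6 lines: izt fhl aryp oerw ptu vnk
Hunk 2: at line 1 remove [aryp,oerw] add [hxmb,ckkz,vhwaj] -> 7 lines: izt fhl hxmb ckkz vhwaj ptu vnk
Hunk 3: at line 3 remove [ckkz,vhwaj,ptu] add [jiemq,argcc] -> 6 lines: izt fhl hxmb jiemq argcc vnk
Final line count: 6

Answer: 6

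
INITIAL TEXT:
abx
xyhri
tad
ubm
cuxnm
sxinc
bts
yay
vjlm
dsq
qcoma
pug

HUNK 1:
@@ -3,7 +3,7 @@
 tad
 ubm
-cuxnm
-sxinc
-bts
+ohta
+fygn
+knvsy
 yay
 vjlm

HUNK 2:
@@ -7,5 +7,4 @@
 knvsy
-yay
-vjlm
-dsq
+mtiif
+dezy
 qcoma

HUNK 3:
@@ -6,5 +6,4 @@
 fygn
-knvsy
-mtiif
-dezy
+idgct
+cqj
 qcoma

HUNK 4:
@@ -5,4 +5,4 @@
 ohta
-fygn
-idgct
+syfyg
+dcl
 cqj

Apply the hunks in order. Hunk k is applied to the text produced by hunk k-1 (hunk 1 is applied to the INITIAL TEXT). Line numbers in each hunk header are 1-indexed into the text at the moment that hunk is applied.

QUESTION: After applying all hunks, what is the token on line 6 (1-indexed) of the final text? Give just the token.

Hunk 1: at line 3 remove [cuxnm,sxinc,bts] add [ohta,fygn,knvsy] -> 12 lines: abx xyhri tad ubm ohta fygn knvsy yay vjlm dsq qcoma pug
Hunk 2: at line 7 remove [yay,vjlm,dsq] add [mtiif,dezy] -> 11 lines: abx xyhri tad ubm ohta fygn knvsy mtiif dezy qcoma pug
Hunk 3: at line 6 remove [knvsy,mtiif,dezy] add [idgct,cqj] -> 10 lines: abx xyhri tad ubm ohta fygn idgct cqj qcoma pug
Hunk 4: at line 5 remove [fygn,idgct] add [syfyg,dcl] -> 10 lines: abx xyhri tad ubm ohta syfyg dcl cqj qcoma pug
Final line 6: syfyg

Answer: syfyg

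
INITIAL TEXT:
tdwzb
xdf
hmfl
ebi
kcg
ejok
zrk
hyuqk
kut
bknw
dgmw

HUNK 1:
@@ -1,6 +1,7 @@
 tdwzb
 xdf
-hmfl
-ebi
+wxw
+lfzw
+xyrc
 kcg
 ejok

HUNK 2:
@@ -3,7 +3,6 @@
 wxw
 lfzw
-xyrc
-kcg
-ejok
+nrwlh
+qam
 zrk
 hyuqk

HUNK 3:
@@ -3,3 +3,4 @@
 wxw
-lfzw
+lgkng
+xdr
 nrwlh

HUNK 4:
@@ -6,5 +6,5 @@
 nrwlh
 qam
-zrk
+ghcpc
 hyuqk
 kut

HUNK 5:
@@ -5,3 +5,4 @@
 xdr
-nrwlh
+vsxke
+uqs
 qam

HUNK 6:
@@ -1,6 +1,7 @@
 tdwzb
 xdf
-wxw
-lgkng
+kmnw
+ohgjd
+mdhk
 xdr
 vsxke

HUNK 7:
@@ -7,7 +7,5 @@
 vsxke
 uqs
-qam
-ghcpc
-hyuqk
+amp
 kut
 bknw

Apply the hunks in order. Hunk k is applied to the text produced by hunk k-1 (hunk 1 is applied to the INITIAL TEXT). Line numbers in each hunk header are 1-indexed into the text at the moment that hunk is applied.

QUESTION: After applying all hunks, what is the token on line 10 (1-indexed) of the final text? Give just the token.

Hunk 1: at line 1 remove [hmfl,ebi] add [wxw,lfzw,xyrc] -> 12 lines: tdwzb xdf wxw lfzw xyrc kcg ejok zrk hyuqk kut bknw dgmw
Hunk 2: at line 3 remove [xyrc,kcg,ejok] add [nrwlh,qam] -> 11 lines: tdwzb xdf wxw lfzw nrwlh qam zrk hyuqk kut bknw dgmw
Hunk 3: at line 3 remove [lfzw] add [lgkng,xdr] -> 12 lines: tdwzb xdf wxw lgkng xdr nrwlh qam zrk hyuqk kut bknw dgmw
Hunk 4: at line 6 remove [zrk] add [ghcpc] -> 12 lines: tdwzb xdf wxw lgkng xdr nrwlh qam ghcpc hyuqk kut bknw dgmw
Hunk 5: at line 5 remove [nrwlh] add [vsxke,uqs] -> 13 lines: tdwzb xdf wxw lgkng xdr vsxke uqs qam ghcpc hyuqk kut bknw dgmw
Hunk 6: at line 1 remove [wxw,lgkng] add [kmnw,ohgjd,mdhk] -> 14 lines: tdwzb xdf kmnw ohgjd mdhk xdr vsxke uqs qam ghcpc hyuqk kut bknw dgmw
Hunk 7: at line 7 remove [qam,ghcpc,hyuqk] add [amp] -> 12 lines: tdwzb xdf kmnw ohgjd mdhk xdr vsxke uqs amp kut bknw dgmw
Final line 10: kut

Answer: kut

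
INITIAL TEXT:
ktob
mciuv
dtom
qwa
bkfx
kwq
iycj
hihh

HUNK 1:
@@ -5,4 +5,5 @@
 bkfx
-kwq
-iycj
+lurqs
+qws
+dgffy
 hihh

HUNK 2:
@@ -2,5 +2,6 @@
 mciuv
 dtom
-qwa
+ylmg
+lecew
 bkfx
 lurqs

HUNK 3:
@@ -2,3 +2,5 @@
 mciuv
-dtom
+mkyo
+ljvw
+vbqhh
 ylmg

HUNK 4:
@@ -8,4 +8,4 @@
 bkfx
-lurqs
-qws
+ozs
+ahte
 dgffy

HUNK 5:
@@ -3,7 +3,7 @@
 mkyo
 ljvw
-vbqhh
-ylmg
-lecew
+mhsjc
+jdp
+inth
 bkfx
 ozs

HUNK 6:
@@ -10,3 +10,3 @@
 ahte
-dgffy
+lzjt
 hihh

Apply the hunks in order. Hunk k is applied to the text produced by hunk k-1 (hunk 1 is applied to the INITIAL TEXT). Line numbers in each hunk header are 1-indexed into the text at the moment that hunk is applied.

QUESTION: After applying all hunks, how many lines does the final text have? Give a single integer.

Hunk 1: at line 5 remove [kwq,iycj] add [lurqs,qws,dgffy] -> 9 lines: ktob mciuv dtom qwa bkfx lurqs qws dgffy hihh
Hunk 2: at line 2 remove [qwa] add [ylmg,lecew] -> 10 lines: ktob mciuv dtom ylmg lecew bkfx lurqs qws dgffy hihh
Hunk 3: at line 2 remove [dtom] add [mkyo,ljvw,vbqhh] -> 12 lines: ktob mciuv mkyo ljvw vbqhh ylmg lecew bkfx lurqs qws dgffy hihh
Hunk 4: at line 8 remove [lurqs,qws] add [ozs,ahte] -> 12 lines: ktob mciuv mkyo ljvw vbqhh ylmg lecew bkfx ozs ahte dgffy hihh
Hunk 5: at line 3 remove [vbqhh,ylmg,lecew] add [mhsjc,jdp,inth] -> 12 lines: ktob mciuv mkyo ljvw mhsjc jdp inth bkfx ozs ahte dgffy hihh
Hunk 6: at line 10 remove [dgffy] add [lzjt] -> 12 lines: ktob mciuv mkyo ljvw mhsjc jdp inth bkfx ozs ahte lzjt hihh
Final line count: 12

Answer: 12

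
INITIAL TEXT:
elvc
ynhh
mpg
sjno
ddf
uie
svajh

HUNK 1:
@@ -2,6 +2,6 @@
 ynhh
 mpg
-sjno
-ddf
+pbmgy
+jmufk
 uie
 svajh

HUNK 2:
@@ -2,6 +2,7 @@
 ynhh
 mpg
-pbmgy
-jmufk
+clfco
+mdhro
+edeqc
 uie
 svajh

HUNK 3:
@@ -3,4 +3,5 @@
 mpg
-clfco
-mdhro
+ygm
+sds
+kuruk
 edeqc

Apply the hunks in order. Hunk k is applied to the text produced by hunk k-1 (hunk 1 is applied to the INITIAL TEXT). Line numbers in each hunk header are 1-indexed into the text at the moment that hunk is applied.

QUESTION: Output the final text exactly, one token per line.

Answer: elvc
ynhh
mpg
ygm
sds
kuruk
edeqc
uie
svajh

Derivation:
Hunk 1: at line 2 remove [sjno,ddf] add [pbmgy,jmufk] -> 7 lines: elvc ynhh mpg pbmgy jmufk uie svajh
Hunk 2: at line 2 remove [pbmgy,jmufk] add [clfco,mdhro,edeqc] -> 8 lines: elvc ynhh mpg clfco mdhro edeqc uie svajh
Hunk 3: at line 3 remove [clfco,mdhro] add [ygm,sds,kuruk] -> 9 lines: elvc ynhh mpg ygm sds kuruk edeqc uie svajh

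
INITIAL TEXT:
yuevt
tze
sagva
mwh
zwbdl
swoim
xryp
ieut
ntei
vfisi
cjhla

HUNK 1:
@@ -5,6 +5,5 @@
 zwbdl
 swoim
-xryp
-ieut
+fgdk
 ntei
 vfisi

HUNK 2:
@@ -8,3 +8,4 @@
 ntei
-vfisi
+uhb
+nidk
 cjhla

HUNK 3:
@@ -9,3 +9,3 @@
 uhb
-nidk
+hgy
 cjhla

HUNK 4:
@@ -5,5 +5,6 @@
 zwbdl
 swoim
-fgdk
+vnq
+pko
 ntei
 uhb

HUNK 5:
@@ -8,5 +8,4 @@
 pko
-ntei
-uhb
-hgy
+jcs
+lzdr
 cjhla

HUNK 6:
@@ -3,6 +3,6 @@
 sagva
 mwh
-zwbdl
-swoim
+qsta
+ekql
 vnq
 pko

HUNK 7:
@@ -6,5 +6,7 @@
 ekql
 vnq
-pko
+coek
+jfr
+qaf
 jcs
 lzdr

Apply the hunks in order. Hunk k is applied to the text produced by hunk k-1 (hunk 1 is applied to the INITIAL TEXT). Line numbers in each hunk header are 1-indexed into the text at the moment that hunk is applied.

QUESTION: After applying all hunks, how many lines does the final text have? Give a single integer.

Hunk 1: at line 5 remove [xryp,ieut] add [fgdk] -> 10 lines: yuevt tze sagva mwh zwbdl swoim fgdk ntei vfisi cjhla
Hunk 2: at line 8 remove [vfisi] add [uhb,nidk] -> 11 lines: yuevt tze sagva mwh zwbdl swoim fgdk ntei uhb nidk cjhla
Hunk 3: at line 9 remove [nidk] add [hgy] -> 11 lines: yuevt tze sagva mwh zwbdl swoim fgdk ntei uhb hgy cjhla
Hunk 4: at line 5 remove [fgdk] add [vnq,pko] -> 12 lines: yuevt tze sagva mwh zwbdl swoim vnq pko ntei uhb hgy cjhla
Hunk 5: at line 8 remove [ntei,uhb,hgy] add [jcs,lzdr] -> 11 lines: yuevt tze sagva mwh zwbdl swoim vnq pko jcs lzdr cjhla
Hunk 6: at line 3 remove [zwbdl,swoim] add [qsta,ekql] -> 11 lines: yuevt tze sagva mwh qsta ekql vnq pko jcs lzdr cjhla
Hunk 7: at line 6 remove [pko] add [coek,jfr,qaf] -> 13 lines: yuevt tze sagva mwh qsta ekql vnq coek jfr qaf jcs lzdr cjhla
Final line count: 13

Answer: 13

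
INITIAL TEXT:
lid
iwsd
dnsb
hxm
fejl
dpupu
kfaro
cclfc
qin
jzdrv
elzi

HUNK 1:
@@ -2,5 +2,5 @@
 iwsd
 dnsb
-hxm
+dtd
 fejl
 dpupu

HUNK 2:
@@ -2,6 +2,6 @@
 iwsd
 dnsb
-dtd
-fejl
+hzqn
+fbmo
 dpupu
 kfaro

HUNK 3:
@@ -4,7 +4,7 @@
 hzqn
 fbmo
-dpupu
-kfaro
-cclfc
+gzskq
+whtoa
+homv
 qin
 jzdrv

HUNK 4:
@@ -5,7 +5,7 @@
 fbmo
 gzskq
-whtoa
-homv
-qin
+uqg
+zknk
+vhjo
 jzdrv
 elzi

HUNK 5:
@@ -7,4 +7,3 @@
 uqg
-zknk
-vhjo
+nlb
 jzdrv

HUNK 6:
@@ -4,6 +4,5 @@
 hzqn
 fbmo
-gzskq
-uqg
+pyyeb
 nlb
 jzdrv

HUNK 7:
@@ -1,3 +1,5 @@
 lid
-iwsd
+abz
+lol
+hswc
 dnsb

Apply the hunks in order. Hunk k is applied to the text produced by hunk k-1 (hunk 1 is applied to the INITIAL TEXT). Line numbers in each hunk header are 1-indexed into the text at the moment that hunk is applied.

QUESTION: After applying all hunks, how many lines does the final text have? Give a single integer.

Hunk 1: at line 2 remove [hxm] add [dtd] -> 11 lines: lid iwsd dnsb dtd fejl dpupu kfaro cclfc qin jzdrv elzi
Hunk 2: at line 2 remove [dtd,fejl] add [hzqn,fbmo] -> 11 lines: lid iwsd dnsb hzqn fbmo dpupu kfaro cclfc qin jzdrv elzi
Hunk 3: at line 4 remove [dpupu,kfaro,cclfc] add [gzskq,whtoa,homv] -> 11 lines: lid iwsd dnsb hzqn fbmo gzskq whtoa homv qin jzdrv elzi
Hunk 4: at line 5 remove [whtoa,homv,qin] add [uqg,zknk,vhjo] -> 11 lines: lid iwsd dnsb hzqn fbmo gzskq uqg zknk vhjo jzdrv elzi
Hunk 5: at line 7 remove [zknk,vhjo] add [nlb] -> 10 lines: lid iwsd dnsb hzqn fbmo gzskq uqg nlb jzdrv elzi
Hunk 6: at line 4 remove [gzskq,uqg] add [pyyeb] -> 9 lines: lid iwsd dnsb hzqn fbmo pyyeb nlb jzdrv elzi
Hunk 7: at line 1 remove [iwsd] add [abz,lol,hswc] -> 11 lines: lid abz lol hswc dnsb hzqn fbmo pyyeb nlb jzdrv elzi
Final line count: 11

Answer: 11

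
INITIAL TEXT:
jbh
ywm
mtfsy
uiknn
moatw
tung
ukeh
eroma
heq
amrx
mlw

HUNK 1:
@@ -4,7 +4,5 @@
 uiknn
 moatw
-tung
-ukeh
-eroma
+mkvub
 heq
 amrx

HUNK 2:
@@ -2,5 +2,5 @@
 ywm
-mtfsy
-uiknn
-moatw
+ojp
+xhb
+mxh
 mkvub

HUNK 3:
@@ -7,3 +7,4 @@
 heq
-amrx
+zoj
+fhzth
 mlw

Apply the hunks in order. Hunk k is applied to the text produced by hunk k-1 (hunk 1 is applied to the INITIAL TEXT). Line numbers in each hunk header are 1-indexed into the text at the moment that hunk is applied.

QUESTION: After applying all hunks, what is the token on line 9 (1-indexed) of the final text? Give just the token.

Hunk 1: at line 4 remove [tung,ukeh,eroma] add [mkvub] -> 9 lines: jbh ywm mtfsy uiknn moatw mkvub heq amrx mlw
Hunk 2: at line 2 remove [mtfsy,uiknn,moatw] add [ojp,xhb,mxh] -> 9 lines: jbh ywm ojp xhb mxh mkvub heq amrx mlw
Hunk 3: at line 7 remove [amrx] add [zoj,fhzth] -> 10 lines: jbh ywm ojp xhb mxh mkvub heq zoj fhzth mlw
Final line 9: fhzth

Answer: fhzth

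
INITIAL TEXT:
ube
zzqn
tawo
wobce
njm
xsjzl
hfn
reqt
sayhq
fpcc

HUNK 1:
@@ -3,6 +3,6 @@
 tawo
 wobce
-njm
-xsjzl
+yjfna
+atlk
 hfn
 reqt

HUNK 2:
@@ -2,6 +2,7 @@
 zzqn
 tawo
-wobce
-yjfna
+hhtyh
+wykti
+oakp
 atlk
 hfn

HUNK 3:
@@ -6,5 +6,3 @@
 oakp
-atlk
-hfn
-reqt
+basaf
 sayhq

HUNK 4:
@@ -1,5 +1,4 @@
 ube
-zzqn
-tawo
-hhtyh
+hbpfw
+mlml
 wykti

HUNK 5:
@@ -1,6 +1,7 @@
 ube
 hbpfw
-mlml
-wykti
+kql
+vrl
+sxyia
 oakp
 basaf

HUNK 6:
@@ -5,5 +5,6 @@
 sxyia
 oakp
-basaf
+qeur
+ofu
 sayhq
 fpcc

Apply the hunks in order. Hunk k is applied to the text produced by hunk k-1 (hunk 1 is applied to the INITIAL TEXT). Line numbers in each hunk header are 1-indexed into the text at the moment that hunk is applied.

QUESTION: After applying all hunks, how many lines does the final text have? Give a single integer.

Hunk 1: at line 3 remove [njm,xsjzl] add [yjfna,atlk] -> 10 lines: ube zzqn tawo wobce yjfna atlk hfn reqt sayhq fpcc
Hunk 2: at line 2 remove [wobce,yjfna] add [hhtyh,wykti,oakp] -> 11 lines: ube zzqn tawo hhtyh wykti oakp atlk hfn reqt sayhq fpcc
Hunk 3: at line 6 remove [atlk,hfn,reqt] add [basaf] -> 9 lines: ube zzqn tawo hhtyh wykti oakp basaf sayhq fpcc
Hunk 4: at line 1 remove [zzqn,tawo,hhtyh] add [hbpfw,mlml] -> 8 lines: ube hbpfw mlml wykti oakp basaf sayhq fpcc
Hunk 5: at line 1 remove [mlml,wykti] add [kql,vrl,sxyia] -> 9 lines: ube hbpfw kql vrl sxyia oakp basaf sayhq fpcc
Hunk 6: at line 5 remove [basaf] add [qeur,ofu] -> 10 lines: ube hbpfw kql vrl sxyia oakp qeur ofu sayhq fpcc
Final line count: 10

Answer: 10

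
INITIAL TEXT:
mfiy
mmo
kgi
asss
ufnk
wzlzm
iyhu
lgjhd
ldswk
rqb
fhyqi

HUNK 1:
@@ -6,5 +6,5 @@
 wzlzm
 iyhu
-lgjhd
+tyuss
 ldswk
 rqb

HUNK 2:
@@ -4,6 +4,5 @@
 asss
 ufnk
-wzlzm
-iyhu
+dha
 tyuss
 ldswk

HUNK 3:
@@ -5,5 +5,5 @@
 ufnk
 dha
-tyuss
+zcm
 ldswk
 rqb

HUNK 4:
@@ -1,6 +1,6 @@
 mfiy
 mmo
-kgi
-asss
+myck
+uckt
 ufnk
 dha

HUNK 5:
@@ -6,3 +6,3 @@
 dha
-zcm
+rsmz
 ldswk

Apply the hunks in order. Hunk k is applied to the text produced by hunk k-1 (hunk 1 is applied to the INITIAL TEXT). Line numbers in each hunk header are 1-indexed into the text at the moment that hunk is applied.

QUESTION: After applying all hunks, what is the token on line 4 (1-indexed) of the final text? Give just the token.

Hunk 1: at line 6 remove [lgjhd] add [tyuss] -> 11 lines: mfiy mmo kgi asss ufnk wzlzm iyhu tyuss ldswk rqb fhyqi
Hunk 2: at line 4 remove [wzlzm,iyhu] add [dha] -> 10 lines: mfiy mmo kgi asss ufnk dha tyuss ldswk rqb fhyqi
Hunk 3: at line 5 remove [tyuss] add [zcm] -> 10 lines: mfiy mmo kgi asss ufnk dha zcm ldswk rqb fhyqi
Hunk 4: at line 1 remove [kgi,asss] add [myck,uckt] -> 10 lines: mfiy mmo myck uckt ufnk dha zcm ldswk rqb fhyqi
Hunk 5: at line 6 remove [zcm] add [rsmz] -> 10 lines: mfiy mmo myck uckt ufnk dha rsmz ldswk rqb fhyqi
Final line 4: uckt

Answer: uckt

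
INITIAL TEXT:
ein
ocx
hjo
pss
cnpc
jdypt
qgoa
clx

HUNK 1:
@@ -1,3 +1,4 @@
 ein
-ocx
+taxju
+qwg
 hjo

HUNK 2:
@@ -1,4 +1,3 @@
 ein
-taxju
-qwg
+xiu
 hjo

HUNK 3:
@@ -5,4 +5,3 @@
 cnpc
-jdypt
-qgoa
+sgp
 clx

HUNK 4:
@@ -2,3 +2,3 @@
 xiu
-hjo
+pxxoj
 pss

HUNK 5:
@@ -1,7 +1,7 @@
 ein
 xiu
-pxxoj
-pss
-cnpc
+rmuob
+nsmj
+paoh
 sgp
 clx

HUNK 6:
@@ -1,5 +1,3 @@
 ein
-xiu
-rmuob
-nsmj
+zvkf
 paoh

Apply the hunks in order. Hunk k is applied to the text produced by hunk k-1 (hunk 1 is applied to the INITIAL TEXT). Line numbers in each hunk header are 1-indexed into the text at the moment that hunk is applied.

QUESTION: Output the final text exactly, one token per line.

Hunk 1: at line 1 remove [ocx] add [taxju,qwg] -> 9 lines: ein taxju qwg hjo pss cnpc jdypt qgoa clx
Hunk 2: at line 1 remove [taxju,qwg] add [xiu] -> 8 lines: ein xiu hjo pss cnpc jdypt qgoa clx
Hunk 3: at line 5 remove [jdypt,qgoa] add [sgp] -> 7 lines: ein xiu hjo pss cnpc sgp clx
Hunk 4: at line 2 remove [hjo] add [pxxoj] -> 7 lines: ein xiu pxxoj pss cnpc sgp clx
Hunk 5: at line 1 remove [pxxoj,pss,cnpc] add [rmuob,nsmj,paoh] -> 7 lines: ein xiu rmuob nsmj paoh sgp clx
Hunk 6: at line 1 remove [xiu,rmuob,nsmj] add [zvkf] -> 5 lines: ein zvkf paoh sgp clx

Answer: ein
zvkf
paoh
sgp
clx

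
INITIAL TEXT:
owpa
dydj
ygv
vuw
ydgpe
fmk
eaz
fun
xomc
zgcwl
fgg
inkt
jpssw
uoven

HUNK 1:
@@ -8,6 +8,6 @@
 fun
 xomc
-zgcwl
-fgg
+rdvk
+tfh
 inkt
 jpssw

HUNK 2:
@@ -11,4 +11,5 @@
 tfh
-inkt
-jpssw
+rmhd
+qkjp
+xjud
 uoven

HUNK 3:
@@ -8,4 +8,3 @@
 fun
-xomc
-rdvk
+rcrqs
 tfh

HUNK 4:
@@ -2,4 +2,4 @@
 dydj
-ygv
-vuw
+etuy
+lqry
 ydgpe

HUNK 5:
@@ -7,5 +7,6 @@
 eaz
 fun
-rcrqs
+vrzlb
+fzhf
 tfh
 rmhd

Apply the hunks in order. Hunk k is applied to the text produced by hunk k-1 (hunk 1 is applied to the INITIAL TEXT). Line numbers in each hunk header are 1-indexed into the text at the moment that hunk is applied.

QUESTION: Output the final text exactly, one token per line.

Answer: owpa
dydj
etuy
lqry
ydgpe
fmk
eaz
fun
vrzlb
fzhf
tfh
rmhd
qkjp
xjud
uoven

Derivation:
Hunk 1: at line 8 remove [zgcwl,fgg] add [rdvk,tfh] -> 14 lines: owpa dydj ygv vuw ydgpe fmk eaz fun xomc rdvk tfh inkt jpssw uoven
Hunk 2: at line 11 remove [inkt,jpssw] add [rmhd,qkjp,xjud] -> 15 lines: owpa dydj ygv vuw ydgpe fmk eaz fun xomc rdvk tfh rmhd qkjp xjud uoven
Hunk 3: at line 8 remove [xomc,rdvk] add [rcrqs] -> 14 lines: owpa dydj ygv vuw ydgpe fmk eaz fun rcrqs tfh rmhd qkjp xjud uoven
Hunk 4: at line 2 remove [ygv,vuw] add [etuy,lqry] -> 14 lines: owpa dydj etuy lqry ydgpe fmk eaz fun rcrqs tfh rmhd qkjp xjud uoven
Hunk 5: at line 7 remove [rcrqs] add [vrzlb,fzhf] -> 15 lines: owpa dydj etuy lqry ydgpe fmk eaz fun vrzlb fzhf tfh rmhd qkjp xjud uoven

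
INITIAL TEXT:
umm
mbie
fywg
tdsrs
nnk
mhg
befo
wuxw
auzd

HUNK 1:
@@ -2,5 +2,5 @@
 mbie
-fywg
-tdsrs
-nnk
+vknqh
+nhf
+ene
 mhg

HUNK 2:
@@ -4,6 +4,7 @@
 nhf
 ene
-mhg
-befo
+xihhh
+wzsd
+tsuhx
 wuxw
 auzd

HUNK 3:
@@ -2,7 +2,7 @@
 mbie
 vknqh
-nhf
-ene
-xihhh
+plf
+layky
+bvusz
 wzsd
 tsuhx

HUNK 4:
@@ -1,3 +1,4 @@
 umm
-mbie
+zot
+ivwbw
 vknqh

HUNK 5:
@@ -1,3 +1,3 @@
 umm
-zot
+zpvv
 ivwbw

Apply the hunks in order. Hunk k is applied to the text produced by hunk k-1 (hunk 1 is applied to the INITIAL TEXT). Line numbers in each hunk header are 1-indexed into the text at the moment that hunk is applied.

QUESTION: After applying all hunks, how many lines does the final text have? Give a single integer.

Answer: 11

Derivation:
Hunk 1: at line 2 remove [fywg,tdsrs,nnk] add [vknqh,nhf,ene] -> 9 lines: umm mbie vknqh nhf ene mhg befo wuxw auzd
Hunk 2: at line 4 remove [mhg,befo] add [xihhh,wzsd,tsuhx] -> 10 lines: umm mbie vknqh nhf ene xihhh wzsd tsuhx wuxw auzd
Hunk 3: at line 2 remove [nhf,ene,xihhh] add [plf,layky,bvusz] -> 10 lines: umm mbie vknqh plf layky bvusz wzsd tsuhx wuxw auzd
Hunk 4: at line 1 remove [mbie] add [zot,ivwbw] -> 11 lines: umm zot ivwbw vknqh plf layky bvusz wzsd tsuhx wuxw auzd
Hunk 5: at line 1 remove [zot] add [zpvv] -> 11 lines: umm zpvv ivwbw vknqh plf layky bvusz wzsd tsuhx wuxw auzd
Final line count: 11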